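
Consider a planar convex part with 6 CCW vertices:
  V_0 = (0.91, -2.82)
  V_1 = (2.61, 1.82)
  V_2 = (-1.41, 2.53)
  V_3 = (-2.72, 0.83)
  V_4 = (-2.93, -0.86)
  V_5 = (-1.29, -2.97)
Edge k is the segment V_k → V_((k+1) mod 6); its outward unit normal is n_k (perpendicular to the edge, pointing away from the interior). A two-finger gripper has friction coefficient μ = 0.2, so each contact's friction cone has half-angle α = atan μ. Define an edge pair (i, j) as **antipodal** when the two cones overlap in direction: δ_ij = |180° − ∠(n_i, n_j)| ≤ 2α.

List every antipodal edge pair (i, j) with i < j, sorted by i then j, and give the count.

α = atan 0.2 = 11.31°;  2α = 22.62°
n_0 = (+0.9390, -0.3440)
n_1 = (+0.1739, +0.9848)
n_2 = (-0.7921, +0.6104)
n_3 = (-0.9924, +0.1233)
n_4 = (-0.7896, -0.6137)
n_5 = (+0.0680, -0.9977)
  (0,1): δ = 79.89°  ·
  (0,2): δ = 17.50°  ✓
  (0,3): δ = 13.04°  ✓
  (0,4): δ = 57.98°  ·
  (0,5): δ = 114.02°  ·
  (1,2): δ = 117.60°  ·
  (1,3): δ = 87.07°  ·
  (1,4): δ = 42.13°  ·
  (1,5): δ = 13.92°  ✓
  (2,3): δ = 149.47°  ·
  (2,4): δ = 104.53°  ·
  (2,5): δ = 48.48°  ·
  (3,4): δ = 135.06°  ·
  (3,5): δ = 79.02°  ·
  (4,5): δ = 123.96°  ·
antipodal pairs: 3

count = 3; pairs: (0,2), (0,3), (1,5)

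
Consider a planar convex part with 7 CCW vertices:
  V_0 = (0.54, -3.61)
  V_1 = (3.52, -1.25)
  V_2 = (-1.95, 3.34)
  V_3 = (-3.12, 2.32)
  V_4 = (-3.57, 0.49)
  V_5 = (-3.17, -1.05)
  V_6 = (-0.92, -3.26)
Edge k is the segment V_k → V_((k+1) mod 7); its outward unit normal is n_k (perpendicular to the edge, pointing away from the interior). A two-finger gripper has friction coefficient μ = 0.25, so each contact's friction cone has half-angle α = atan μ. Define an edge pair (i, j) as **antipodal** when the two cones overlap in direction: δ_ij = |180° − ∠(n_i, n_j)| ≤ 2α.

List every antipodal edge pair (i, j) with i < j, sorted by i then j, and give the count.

count = 3; pairs: (0,2), (1,5), (1,6)

α = atan 0.25 = 14.04°;  2α = 28.07°
n_0 = (+0.6208, -0.7839)
n_1 = (+0.6428, +0.7660)
n_2 = (-0.6571, +0.7538)
n_3 = (-0.9711, +0.2388)
n_4 = (-0.9679, -0.2514)
n_5 = (-0.7007, -0.7134)
n_6 = (-0.2331, -0.9724)
  (0,1): δ = 78.38°  ·
  (0,2): δ = 2.70°  ✓
  (0,3): δ = 37.81°  ·
  (0,4): δ = 66.18°  ·
  (0,5): δ = 97.14°  ·
  (0,6): δ = 128.14°  ·
  (1,2): δ = 98.92°  ·
  (1,3): δ = 63.81°  ·
  (1,4): δ = 35.44°  ·
  (1,5): δ = 4.49°  ✓
  (1,6): δ = 26.52°  ✓
  (2,3): δ = 144.90°  ·
  (2,4): δ = 116.52°  ·
  (2,5): δ = 85.57°  ·
  (2,6): δ = 54.56°  ·
  (3,4): δ = 151.62°  ·
  (3,5): δ = 120.67°  ·
  (3,6): δ = 89.67°  ·
  (4,5): δ = 149.05°  ·
  (4,6): δ = 118.04°  ·
  (5,6): δ = 148.99°  ·
antipodal pairs: 3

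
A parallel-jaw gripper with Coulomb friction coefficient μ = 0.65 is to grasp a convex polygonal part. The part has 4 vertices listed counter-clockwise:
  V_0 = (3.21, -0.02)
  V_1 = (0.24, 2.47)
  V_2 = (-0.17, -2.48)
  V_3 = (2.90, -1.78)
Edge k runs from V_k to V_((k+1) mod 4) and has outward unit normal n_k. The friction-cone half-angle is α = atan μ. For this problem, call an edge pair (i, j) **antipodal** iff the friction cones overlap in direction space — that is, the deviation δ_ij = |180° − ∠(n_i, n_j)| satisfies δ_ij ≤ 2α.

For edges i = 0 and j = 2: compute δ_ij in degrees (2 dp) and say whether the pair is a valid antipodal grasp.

δ = 52.82°, valid

α = atan 0.65 = 33.02°;  2α = 66.05°
edge 0: e_0 = (-2.97, +2.49);  n_0 = (+0.6425, +0.7663)
edge 2: e_2 = (+3.07, +0.70);  n_2 = (+0.2223, -0.9750)
∠(n_0, n_2) = 127.18°
δ = |180° − 127.18°| = 52.82°
52.82° ≤ 2α = 66.05°  →  valid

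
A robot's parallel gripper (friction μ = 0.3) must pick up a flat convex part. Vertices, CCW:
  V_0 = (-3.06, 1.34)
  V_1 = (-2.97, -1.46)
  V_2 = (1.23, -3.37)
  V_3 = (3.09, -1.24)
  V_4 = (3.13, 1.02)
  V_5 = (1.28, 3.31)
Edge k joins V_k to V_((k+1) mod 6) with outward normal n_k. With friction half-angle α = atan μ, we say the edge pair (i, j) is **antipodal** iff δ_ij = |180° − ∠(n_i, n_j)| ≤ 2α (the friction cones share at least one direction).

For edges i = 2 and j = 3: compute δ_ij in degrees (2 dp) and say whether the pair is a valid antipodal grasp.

δ = 139.89°, invalid

α = atan 0.3 = 16.70°;  2α = 33.40°
edge 2: e_2 = (+1.86, +2.13);  n_2 = (+0.7532, -0.6578)
edge 3: e_3 = (+0.04, +2.26);  n_3 = (+0.9998, -0.0177)
∠(n_2, n_3) = 40.11°
δ = |180° − 40.11°| = 139.89°
139.89° > 2α = 33.40°  →  invalid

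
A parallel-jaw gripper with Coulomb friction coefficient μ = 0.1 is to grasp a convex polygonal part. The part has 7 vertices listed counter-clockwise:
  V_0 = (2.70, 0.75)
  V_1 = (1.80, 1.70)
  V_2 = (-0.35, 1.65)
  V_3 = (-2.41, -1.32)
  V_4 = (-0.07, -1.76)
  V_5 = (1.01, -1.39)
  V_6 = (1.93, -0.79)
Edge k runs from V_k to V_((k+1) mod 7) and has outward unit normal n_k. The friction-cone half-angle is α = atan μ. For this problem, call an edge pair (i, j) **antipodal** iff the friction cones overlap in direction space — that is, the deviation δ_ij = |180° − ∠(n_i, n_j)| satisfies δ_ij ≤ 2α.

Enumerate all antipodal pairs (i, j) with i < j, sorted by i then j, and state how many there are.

count = 1; pairs: (2,6)

α = atan 0.1 = 5.71°;  2α = 11.42°
n_0 = (+0.7260, +0.6877)
n_1 = (-0.0232, +0.9997)
n_2 = (-0.8217, +0.5699)
n_3 = (-0.1848, -0.9828)
n_4 = (+0.3241, -0.9460)
n_5 = (+0.5463, -0.8376)
n_6 = (+0.8944, -0.4472)
  (0,1): δ = 132.12°  ·
  (0,2): δ = 78.20°  ·
  (0,3): δ = 35.90°  ·
  (0,4): δ = 65.46°  ·
  (0,5): δ = 79.66°  ·
  (0,6): δ = 109.98°  ·
  (1,2): δ = 126.08°  ·
  (1,3): δ = 11.98°  ·
  (1,4): δ = 17.58°  ·
  (1,5): δ = 31.78°  ·
  (1,6): δ = 62.10°  ·
  (2,3): δ = 65.90°  ·
  (2,4): δ = 36.34°  ·
  (2,5): δ = 22.14°  ·
  (2,6): δ = 8.18°  ✓
  (3,4): δ = 150.44°  ·
  (3,5): δ = 136.24°  ·
  (3,6): δ = 105.92°  ·
  (4,5): δ = 165.80°  ·
  (4,6): δ = 135.48°  ·
  (5,6): δ = 149.68°  ·
antipodal pairs: 1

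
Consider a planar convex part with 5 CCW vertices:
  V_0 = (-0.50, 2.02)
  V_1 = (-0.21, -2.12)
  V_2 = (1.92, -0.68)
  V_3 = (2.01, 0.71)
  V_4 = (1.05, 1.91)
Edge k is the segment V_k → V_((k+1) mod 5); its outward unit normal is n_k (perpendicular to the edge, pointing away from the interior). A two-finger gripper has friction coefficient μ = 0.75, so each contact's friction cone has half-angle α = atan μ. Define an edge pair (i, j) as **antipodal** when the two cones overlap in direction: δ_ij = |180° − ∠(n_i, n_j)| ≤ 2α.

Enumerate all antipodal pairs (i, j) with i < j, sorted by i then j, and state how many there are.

count = 4; pairs: (0,1), (0,2), (0,3), (1,4)

α = atan 0.75 = 36.87°;  2α = 73.74°
n_0 = (-0.9976, -0.0699)
n_1 = (+0.5601, -0.8284)
n_2 = (+0.9979, -0.0646)
n_3 = (+0.7809, +0.6247)
n_4 = (+0.0708, +0.9975)
  (0,1): δ = 59.95°  ✓
  (0,2): δ = 7.71°  ✓
  (0,3): δ = 34.65°  ✓
  (0,4): δ = 81.93°  ·
  (1,2): δ = 127.77°  ·
  (1,3): δ = 85.40°  ·
  (1,4): δ = 38.12°  ✓
  (2,3): δ = 137.64°  ·
  (2,4): δ = 90.35°  ·
  (3,4): δ = 132.72°  ·
antipodal pairs: 4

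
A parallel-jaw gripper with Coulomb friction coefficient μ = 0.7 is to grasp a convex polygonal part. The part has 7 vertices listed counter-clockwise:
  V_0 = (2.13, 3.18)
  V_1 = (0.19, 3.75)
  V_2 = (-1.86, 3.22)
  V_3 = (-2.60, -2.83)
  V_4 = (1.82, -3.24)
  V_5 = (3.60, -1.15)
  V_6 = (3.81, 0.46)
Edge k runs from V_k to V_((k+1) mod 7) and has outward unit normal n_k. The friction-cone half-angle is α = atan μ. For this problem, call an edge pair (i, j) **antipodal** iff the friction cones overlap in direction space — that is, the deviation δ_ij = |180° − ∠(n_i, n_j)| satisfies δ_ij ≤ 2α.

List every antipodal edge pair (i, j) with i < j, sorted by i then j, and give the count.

count = 9; pairs: (0,3), (0,4), (1,3), (1,4), (1,5), (2,4), (2,5), (2,6), (3,6)

α = atan 0.7 = 34.99°;  2α = 69.98°
n_0 = (+0.2819, +0.9594)
n_1 = (-0.2503, +0.9682)
n_2 = (-0.9926, +0.1214)
n_3 = (-0.0924, -0.9957)
n_4 = (+0.7613, -0.6484)
n_5 = (+0.9916, -0.1293)
n_6 = (+0.8508, +0.5255)
  (0,1): δ = 149.13°  ·
  (0,2): δ = 80.60°  ·
  (0,3): δ = 11.07°  ✓
  (0,4): δ = 65.95°  ✓
  (0,5): δ = 98.94°  ·
  (0,6): δ = 138.07°  ·
  (1,2): δ = 111.47°  ·
  (1,3): δ = 19.80°  ✓
  (1,4): δ = 35.08°  ✓
  (1,5): δ = 68.07°  ✓
  (1,6): δ = 107.21°  ·
  (2,3): δ = 88.33°  ·
  (2,4): δ = 33.45°  ✓
  (2,5): δ = 0.46°  ✓
  (2,6): δ = 38.67°  ✓
  (3,4): δ = 125.12°  ·
  (3,5): δ = 92.13°  ·
  (3,6): δ = 53.00°  ✓
  (4,5): δ = 147.01°  ·
  (4,6): δ = 107.88°  ·
  (5,6): δ = 140.87°  ·
antipodal pairs: 9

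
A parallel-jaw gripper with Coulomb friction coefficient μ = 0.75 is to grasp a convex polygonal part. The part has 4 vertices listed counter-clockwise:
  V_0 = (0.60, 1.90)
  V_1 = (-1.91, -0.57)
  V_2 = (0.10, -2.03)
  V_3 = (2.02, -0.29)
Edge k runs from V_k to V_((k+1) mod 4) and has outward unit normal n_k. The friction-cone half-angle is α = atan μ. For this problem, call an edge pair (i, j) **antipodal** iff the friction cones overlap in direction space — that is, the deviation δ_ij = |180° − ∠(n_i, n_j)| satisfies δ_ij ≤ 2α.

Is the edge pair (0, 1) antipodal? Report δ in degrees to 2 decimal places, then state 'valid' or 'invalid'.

α = atan 0.75 = 36.87°;  2α = 73.74°
edge 0: e_0 = (-2.51, -2.47);  n_0 = (-0.7014, +0.7128)
edge 1: e_1 = (+2.01, -1.46);  n_1 = (-0.5877, -0.8091)
∠(n_0, n_1) = 99.47°
δ = |180° − 99.47°| = 80.53°
80.53° > 2α = 73.74°  →  invalid

δ = 80.53°, invalid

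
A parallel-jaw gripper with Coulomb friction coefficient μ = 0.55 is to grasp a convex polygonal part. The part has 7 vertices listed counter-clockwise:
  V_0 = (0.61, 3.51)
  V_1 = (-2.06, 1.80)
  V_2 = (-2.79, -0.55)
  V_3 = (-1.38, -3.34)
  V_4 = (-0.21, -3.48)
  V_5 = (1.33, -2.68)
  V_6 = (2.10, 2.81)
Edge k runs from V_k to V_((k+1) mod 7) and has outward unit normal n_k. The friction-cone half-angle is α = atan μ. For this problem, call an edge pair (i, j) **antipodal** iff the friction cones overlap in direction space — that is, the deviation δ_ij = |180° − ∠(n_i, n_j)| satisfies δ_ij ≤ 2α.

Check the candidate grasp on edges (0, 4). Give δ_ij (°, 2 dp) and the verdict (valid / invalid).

δ = 5.19°, valid

α = atan 0.55 = 28.81°;  2α = 57.62°
edge 0: e_0 = (-2.67, -1.71);  n_0 = (-0.5393, +0.8421)
edge 4: e_4 = (+1.54, +0.80);  n_4 = (+0.4610, -0.8874)
∠(n_0, n_4) = 174.81°
δ = |180° − 174.81°| = 5.19°
5.19° ≤ 2α = 57.62°  →  valid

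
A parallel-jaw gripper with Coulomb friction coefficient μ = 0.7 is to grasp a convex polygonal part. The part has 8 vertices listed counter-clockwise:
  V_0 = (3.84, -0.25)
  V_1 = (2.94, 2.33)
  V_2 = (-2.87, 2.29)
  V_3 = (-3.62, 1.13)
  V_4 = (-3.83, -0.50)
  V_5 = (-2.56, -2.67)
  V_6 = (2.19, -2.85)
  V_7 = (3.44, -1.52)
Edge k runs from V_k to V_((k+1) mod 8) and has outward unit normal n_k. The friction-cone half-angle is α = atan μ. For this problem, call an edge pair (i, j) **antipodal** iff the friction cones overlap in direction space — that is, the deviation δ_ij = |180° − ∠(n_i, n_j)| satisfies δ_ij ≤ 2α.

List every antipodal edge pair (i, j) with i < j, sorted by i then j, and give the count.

count = 13; pairs: (0,2), (0,3), (0,4), (0,5), (1,4), (1,5), (1,6), (2,5), (2,6), (2,7), (3,6), (3,7), (4,7)

α = atan 0.7 = 34.99°;  2α = 69.98°
n_0 = (+0.9442, +0.3294)
n_1 = (-0.0069, +1.0000)
n_2 = (-0.8398, +0.5430)
n_3 = (-0.9918, +0.1278)
n_4 = (-0.8631, -0.5051)
n_5 = (-0.0379, -0.9993)
n_6 = (+0.7287, -0.6849)
n_7 = (+0.9538, -0.3004)
  (0,1): δ = 108.84°  ·
  (0,2): δ = 52.12°  ✓
  (0,3): δ = 26.57°  ✓
  (0,4): δ = 11.11°  ✓
  (0,5): δ = 68.60°  ✓
  (0,6): δ = 117.55°  ·
  (0,7): δ = 143.29°  ·
  (1,2): δ = 123.28°  ·
  (1,3): δ = 97.74°  ·
  (1,4): δ = 60.06°  ✓
  (1,5): δ = 2.56°  ✓
  (1,6): δ = 46.38°  ✓
  (1,7): δ = 72.12°  ·
  (2,3): δ = 154.46°  ·
  (2,4): δ = 116.78°  ·
  (2,5): δ = 59.29°  ✓
  (2,6): δ = 10.34°  ✓
  (2,7): δ = 15.40°  ✓
  (3,4): δ = 142.32°  ·
  (3,5): δ = 84.83°  ·
  (3,6): δ = 35.88°  ✓
  (3,7): δ = 10.14°  ✓
  (4,5): δ = 122.51°  ·
  (4,6): δ = 73.56°  ·
  (4,7): δ = 47.82°  ✓
  (5,6): δ = 131.05°  ·
  (5,7): δ = 105.31°  ·
  (6,7): δ = 154.26°  ·
antipodal pairs: 13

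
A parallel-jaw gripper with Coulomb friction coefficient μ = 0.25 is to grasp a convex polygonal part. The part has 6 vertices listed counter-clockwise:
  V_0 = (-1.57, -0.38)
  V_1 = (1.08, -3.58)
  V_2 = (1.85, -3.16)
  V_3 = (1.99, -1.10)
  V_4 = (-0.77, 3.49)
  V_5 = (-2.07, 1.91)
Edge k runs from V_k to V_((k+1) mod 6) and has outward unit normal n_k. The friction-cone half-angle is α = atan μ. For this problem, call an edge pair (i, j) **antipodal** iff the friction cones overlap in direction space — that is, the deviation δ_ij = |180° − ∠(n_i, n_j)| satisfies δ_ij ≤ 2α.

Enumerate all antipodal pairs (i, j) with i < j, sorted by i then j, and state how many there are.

count = 4; pairs: (0,3), (1,4), (2,5), (3,5)

α = atan 0.25 = 14.04°;  2α = 28.07°
n_0 = (-0.7702, -0.6378)
n_1 = (+0.4789, -0.8779)
n_2 = (+0.9977, -0.0678)
n_3 = (+0.8570, +0.5153)
n_4 = (-0.7722, +0.6354)
n_5 = (-0.9770, -0.2133)
  (0,1): δ = 101.02°  ·
  (0,2): δ = 43.52°  ·
  (0,3): δ = 8.61°  ✓
  (0,4): δ = 100.92°  ·
  (0,5): δ = 152.69°  ·
  (1,2): δ = 122.50°  ·
  (1,3): δ = 87.59°  ·
  (1,4): δ = 21.94°  ✓
  (1,5): δ = 73.71°  ·
  (2,3): δ = 145.09°  ·
  (2,4): δ = 35.56°  ·
  (2,5): δ = 16.20°  ✓
  (3,4): δ = 70.47°  ·
  (3,5): δ = 18.70°  ✓
  (4,5): δ = 128.24°  ·
antipodal pairs: 4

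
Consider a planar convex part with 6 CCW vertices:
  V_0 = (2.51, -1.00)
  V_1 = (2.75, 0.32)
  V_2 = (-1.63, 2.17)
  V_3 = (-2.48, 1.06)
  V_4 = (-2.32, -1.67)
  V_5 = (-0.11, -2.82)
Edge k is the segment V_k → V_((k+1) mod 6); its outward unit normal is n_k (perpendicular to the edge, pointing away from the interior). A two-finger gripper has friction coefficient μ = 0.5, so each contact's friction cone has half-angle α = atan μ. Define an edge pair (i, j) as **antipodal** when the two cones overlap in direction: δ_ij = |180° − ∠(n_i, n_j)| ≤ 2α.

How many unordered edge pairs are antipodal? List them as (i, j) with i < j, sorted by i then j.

α = atan 0.5 = 26.57°;  2α = 53.13°
n_0 = (+0.9839, -0.1789)
n_1 = (+0.3891, +0.9212)
n_2 = (-0.7940, +0.6080)
n_3 = (-0.9983, -0.0585)
n_4 = (-0.4616, -0.8871)
n_5 = (+0.5705, -0.8213)
  (0,1): δ = 102.59°  ·
  (0,2): δ = 27.14°  ✓
  (0,3): δ = 13.66°  ✓
  (0,4): δ = 72.81°  ·
  (0,5): δ = 135.09°  ·
  (1,2): δ = 104.55°  ·
  (1,3): δ = 63.75°  ·
  (1,4): δ = 4.59°  ✓
  (1,5): δ = 57.68°  ·
  (2,3): δ = 139.20°  ·
  (2,4): δ = 80.05°  ·
  (2,5): δ = 17.77°  ✓
  (3,4): δ = 120.84°  ·
  (3,5): δ = 58.57°  ·
  (4,5): δ = 117.72°  ·
antipodal pairs: 4

count = 4; pairs: (0,2), (0,3), (1,4), (2,5)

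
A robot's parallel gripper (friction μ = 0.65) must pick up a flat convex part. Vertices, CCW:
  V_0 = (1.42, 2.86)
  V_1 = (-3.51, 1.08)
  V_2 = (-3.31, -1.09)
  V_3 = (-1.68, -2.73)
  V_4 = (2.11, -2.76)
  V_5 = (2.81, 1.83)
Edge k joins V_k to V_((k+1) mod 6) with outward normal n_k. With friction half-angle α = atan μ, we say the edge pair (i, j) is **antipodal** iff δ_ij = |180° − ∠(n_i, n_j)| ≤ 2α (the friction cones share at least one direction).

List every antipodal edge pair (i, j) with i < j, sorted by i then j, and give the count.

count = 8; pairs: (0,2), (0,3), (0,4), (1,4), (1,5), (2,4), (2,5), (3,5)

α = atan 0.65 = 33.02°;  2α = 66.05°
n_0 = (-0.3396, +0.9406)
n_1 = (-0.9958, -0.0918)
n_2 = (-0.7093, -0.7049)
n_3 = (-0.0079, -1.0000)
n_4 = (+0.9886, -0.1508)
n_5 = (+0.5954, +0.8035)
  (0,1): δ = 104.59°  ·
  (0,2): δ = 65.03°  ✓
  (0,3): δ = 20.31°  ✓
  (0,4): δ = 61.48°  ✓
  (0,5): δ = 123.61°  ·
  (1,2): δ = 140.44°  ·
  (1,3): δ = 95.72°  ·
  (1,4): δ = 13.94°  ✓
  (1,5): δ = 48.20°  ✓
  (2,3): δ = 135.28°  ·
  (2,4): δ = 53.50°  ✓
  (2,5): δ = 8.64°  ✓
  (3,4): δ = 98.22°  ·
  (3,5): δ = 36.09°  ✓
  (4,5): δ = 117.87°  ·
antipodal pairs: 8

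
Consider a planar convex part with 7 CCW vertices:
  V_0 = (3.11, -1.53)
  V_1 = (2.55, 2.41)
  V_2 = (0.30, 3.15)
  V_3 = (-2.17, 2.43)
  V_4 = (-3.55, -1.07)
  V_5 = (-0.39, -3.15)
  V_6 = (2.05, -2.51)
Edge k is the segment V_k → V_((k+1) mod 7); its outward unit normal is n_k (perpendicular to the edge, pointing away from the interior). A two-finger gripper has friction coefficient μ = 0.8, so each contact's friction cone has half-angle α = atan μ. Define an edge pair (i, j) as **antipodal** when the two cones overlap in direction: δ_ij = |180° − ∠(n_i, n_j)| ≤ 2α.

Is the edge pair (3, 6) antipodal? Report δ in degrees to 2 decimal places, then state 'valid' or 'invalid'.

δ = 25.73°, valid

α = atan 0.8 = 38.66°;  2α = 77.32°
edge 3: e_3 = (-1.38, -3.50);  n_3 = (-0.9303, +0.3668)
edge 6: e_6 = (+1.06, +0.98);  n_6 = (+0.6789, -0.7343)
∠(n_3, n_6) = 154.27°
δ = |180° − 154.27°| = 25.73°
25.73° ≤ 2α = 77.32°  →  valid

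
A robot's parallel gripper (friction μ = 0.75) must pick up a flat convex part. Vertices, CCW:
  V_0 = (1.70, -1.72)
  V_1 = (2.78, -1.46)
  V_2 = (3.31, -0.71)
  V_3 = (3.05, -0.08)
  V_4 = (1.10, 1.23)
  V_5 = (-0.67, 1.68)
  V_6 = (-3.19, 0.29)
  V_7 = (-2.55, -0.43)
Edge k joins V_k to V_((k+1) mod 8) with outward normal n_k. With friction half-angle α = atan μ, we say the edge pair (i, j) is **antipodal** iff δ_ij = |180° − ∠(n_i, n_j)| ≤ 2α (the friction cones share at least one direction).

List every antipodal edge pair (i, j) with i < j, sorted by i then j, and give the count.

count = 12; pairs: (0,3), (0,4), (0,5), (1,4), (1,5), (2,6), (2,7), (3,6), (3,7), (4,6), (4,7), (5,7)

α = atan 0.75 = 36.87°;  2α = 73.74°
n_0 = (+0.2341, -0.9722)
n_1 = (+0.8167, -0.5771)
n_2 = (+0.9244, +0.3815)
n_3 = (+0.5576, +0.8301)
n_4 = (+0.2464, +0.9692)
n_5 = (-0.4830, +0.8756)
n_6 = (-0.7474, -0.6644)
n_7 = (-0.2904, -0.9569)
  (0,1): δ = 138.78°  ·
  (0,2): δ = 81.11°  ·
  (0,3): δ = 47.43°  ✓
  (0,4): δ = 27.80°  ✓
  (0,5): δ = 15.34°  ✓
  (0,6): δ = 118.10°  ·
  (0,7): δ = 149.58°  ·
  (1,2): δ = 122.33°  ·
  (1,3): δ = 88.65°  ·
  (1,4): δ = 69.02°  ✓
  (1,5): δ = 25.87°  ✓
  (1,6): δ = 76.88°  ·
  (1,7): δ = 108.36°  ·
  (2,3): δ = 146.32°  ·
  (2,4): δ = 126.69°  ·
  (2,5): δ = 83.55°  ·
  (2,6): δ = 19.21°  ✓
  (2,7): δ = 50.69°  ✓
  (3,4): δ = 160.37°  ·
  (3,5): δ = 117.23°  ·
  (3,6): δ = 14.47°  ✓
  (3,7): δ = 17.01°  ✓
  (4,5): δ = 136.85°  ·
  (4,6): δ = 34.10°  ✓
  (4,7): δ = 2.62°  ✓
  (5,6): δ = 77.25°  ·
  (5,7): δ = 45.77°  ✓
  (6,7): δ = 148.52°  ·
antipodal pairs: 12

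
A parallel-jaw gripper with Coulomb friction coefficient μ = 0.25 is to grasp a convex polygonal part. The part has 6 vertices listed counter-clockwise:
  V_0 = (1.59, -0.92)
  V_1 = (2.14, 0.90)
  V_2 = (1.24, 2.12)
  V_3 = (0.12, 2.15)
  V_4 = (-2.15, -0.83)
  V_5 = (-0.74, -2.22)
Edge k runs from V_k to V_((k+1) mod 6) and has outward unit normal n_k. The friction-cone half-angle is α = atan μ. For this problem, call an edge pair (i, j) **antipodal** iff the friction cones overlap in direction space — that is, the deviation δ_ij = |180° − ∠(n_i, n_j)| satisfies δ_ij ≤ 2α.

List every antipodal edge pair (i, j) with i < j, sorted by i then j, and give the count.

α = atan 0.25 = 14.04°;  2α = 28.07°
n_0 = (+0.9572, -0.2893)
n_1 = (+0.8047, +0.5936)
n_2 = (+0.0268, +0.9996)
n_3 = (-0.7955, +0.6060)
n_4 = (-0.7020, -0.7121)
n_5 = (+0.4872, -0.8733)
  (0,1): δ = 126.77°  ·
  (0,2): δ = 74.72°  ·
  (0,3): δ = 20.48°  ✓
  (0,4): δ = 62.22°  ·
  (0,5): δ = 135.97°  ·
  (1,2): δ = 127.95°  ·
  (1,3): δ = 73.71°  ·
  (1,4): δ = 8.99°  ✓
  (1,5): δ = 82.74°  ·
  (2,3): δ = 125.76°  ·
  (2,4): δ = 43.06°  ·
  (2,5): δ = 30.69°  ·
  (3,4): δ = 97.29°  ·
  (3,5): δ = 23.54°  ✓
  (4,5): δ = 106.25°  ·
antipodal pairs: 3

count = 3; pairs: (0,3), (1,4), (3,5)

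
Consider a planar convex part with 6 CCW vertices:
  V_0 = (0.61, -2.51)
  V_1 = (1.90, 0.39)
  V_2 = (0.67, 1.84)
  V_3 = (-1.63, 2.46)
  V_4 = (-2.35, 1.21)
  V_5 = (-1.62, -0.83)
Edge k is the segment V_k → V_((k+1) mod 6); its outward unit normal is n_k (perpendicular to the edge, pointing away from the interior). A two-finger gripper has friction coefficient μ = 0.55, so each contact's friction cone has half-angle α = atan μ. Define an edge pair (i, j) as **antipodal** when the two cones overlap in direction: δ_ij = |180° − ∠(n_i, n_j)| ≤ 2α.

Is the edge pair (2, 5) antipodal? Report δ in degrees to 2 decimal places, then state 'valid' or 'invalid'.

α = atan 0.55 = 28.81°;  2α = 57.62°
edge 2: e_2 = (-2.30, +0.62);  n_2 = (+0.2603, +0.9655)
edge 5: e_5 = (+2.23, -1.68);  n_5 = (-0.6017, -0.7987)
∠(n_2, n_5) = 158.09°
δ = |180° − 158.09°| = 21.91°
21.91° ≤ 2α = 57.62°  →  valid

δ = 21.91°, valid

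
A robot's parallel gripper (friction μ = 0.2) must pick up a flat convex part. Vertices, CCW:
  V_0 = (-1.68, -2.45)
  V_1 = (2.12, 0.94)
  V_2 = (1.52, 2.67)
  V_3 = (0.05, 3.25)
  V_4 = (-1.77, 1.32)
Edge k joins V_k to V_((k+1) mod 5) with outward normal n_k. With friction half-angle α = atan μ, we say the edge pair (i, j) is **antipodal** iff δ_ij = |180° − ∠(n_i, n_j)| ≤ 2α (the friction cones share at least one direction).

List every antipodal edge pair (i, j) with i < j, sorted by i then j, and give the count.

count = 2; pairs: (0,3), (1,4)

α = atan 0.2 = 11.31°;  2α = 22.62°
n_0 = (+0.6657, -0.7462)
n_1 = (+0.9448, +0.3277)
n_2 = (+0.3670, +0.9302)
n_3 = (-0.7275, +0.6861)
n_4 = (-0.9997, -0.0239)
  (0,1): δ = 112.61°  ·
  (0,2): δ = 63.27°  ·
  (0,3): δ = 4.94°  ✓
  (0,4): δ = 49.63°  ·
  (1,2): δ = 130.66°  ·
  (1,3): δ = 62.45°  ·
  (1,4): δ = 17.76°  ✓
  (2,3): δ = 111.79°  ·
  (2,4): δ = 67.10°  ·
  (3,4): δ = 135.31°  ·
antipodal pairs: 2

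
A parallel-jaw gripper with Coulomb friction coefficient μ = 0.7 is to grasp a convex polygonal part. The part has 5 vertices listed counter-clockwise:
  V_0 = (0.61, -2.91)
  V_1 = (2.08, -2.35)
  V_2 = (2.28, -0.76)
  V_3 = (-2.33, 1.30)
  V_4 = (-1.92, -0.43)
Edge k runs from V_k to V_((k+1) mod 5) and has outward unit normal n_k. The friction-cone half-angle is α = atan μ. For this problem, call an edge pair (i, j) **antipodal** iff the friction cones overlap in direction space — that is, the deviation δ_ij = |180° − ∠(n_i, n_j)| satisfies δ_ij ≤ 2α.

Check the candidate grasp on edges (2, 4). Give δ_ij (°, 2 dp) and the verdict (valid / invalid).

δ = 20.35°, valid

α = atan 0.7 = 34.99°;  2α = 69.98°
edge 2: e_2 = (-4.61, +2.06);  n_2 = (+0.4080, +0.9130)
edge 4: e_4 = (+2.53, -2.48);  n_4 = (-0.7000, -0.7141)
∠(n_2, n_4) = 159.65°
δ = |180° − 159.65°| = 20.35°
20.35° ≤ 2α = 69.98°  →  valid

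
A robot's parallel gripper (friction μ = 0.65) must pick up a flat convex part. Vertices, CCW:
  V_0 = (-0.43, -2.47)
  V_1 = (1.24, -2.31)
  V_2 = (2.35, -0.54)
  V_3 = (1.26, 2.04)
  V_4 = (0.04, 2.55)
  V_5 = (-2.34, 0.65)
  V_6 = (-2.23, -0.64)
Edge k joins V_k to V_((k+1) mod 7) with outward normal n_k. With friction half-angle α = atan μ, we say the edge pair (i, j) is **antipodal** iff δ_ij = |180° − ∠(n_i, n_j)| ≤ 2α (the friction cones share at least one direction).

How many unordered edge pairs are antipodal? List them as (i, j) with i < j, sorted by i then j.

count = 8; pairs: (0,3), (0,4), (1,4), (1,5), (2,5), (2,6), (3,5), (3,6)

α = atan 0.65 = 33.02°;  2α = 66.05°
n_0 = (+0.0954, -0.9954)
n_1 = (+0.8472, -0.5313)
n_2 = (+0.9212, +0.3892)
n_3 = (+0.3857, +0.9226)
n_4 = (-0.6239, +0.7815)
n_5 = (-0.9964, -0.0850)
n_6 = (-0.7129, -0.7012)
  (0,1): δ = 127.57°  ·
  (0,2): δ = 72.57°  ·
  (0,3): δ = 28.16°  ✓
  (0,4): δ = 33.13°  ✓
  (0,5): δ = 89.40°  ·
  (0,6): δ = 129.05°  ·
  (1,2): δ = 125.00°  ·
  (1,3): δ = 80.59°  ·
  (1,4): δ = 19.31°  ✓
  (1,5): δ = 36.97°  ✓
  (1,6): δ = 76.62°  ·
  (2,3): δ = 135.59°  ·
  (2,4): δ = 74.30°  ·
  (2,5): δ = 18.03°  ✓
  (2,6): δ = 21.62°  ✓
  (3,4): δ = 118.71°  ·
  (3,5): δ = 62.44°  ✓
  (3,6): δ = 22.79°  ✓
  (4,5): δ = 123.73°  ·
  (4,6): δ = 84.07°  ·
  (5,6): δ = 140.35°  ·
antipodal pairs: 8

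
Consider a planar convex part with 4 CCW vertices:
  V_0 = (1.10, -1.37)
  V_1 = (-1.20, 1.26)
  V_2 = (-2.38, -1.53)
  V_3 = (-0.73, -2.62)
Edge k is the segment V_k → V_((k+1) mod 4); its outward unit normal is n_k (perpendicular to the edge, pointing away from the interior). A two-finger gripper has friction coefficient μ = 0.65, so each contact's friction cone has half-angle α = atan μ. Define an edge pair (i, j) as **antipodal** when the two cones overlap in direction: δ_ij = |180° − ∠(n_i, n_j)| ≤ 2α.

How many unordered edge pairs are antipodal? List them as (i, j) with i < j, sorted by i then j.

α = atan 0.65 = 33.02°;  2α = 66.05°
n_0 = (+0.7528, +0.6583)
n_1 = (-0.9210, +0.3895)
n_2 = (-0.5512, -0.8344)
n_3 = (+0.5640, -0.8257)
  (0,1): δ = 64.10°  ✓
  (0,2): δ = 15.38°  ✓
  (0,3): δ = 83.16°  ·
  (1,2): δ = 100.52°  ·
  (1,3): δ = 32.74°  ✓
  (2,3): δ = 112.22°  ·
antipodal pairs: 3

count = 3; pairs: (0,1), (0,2), (1,3)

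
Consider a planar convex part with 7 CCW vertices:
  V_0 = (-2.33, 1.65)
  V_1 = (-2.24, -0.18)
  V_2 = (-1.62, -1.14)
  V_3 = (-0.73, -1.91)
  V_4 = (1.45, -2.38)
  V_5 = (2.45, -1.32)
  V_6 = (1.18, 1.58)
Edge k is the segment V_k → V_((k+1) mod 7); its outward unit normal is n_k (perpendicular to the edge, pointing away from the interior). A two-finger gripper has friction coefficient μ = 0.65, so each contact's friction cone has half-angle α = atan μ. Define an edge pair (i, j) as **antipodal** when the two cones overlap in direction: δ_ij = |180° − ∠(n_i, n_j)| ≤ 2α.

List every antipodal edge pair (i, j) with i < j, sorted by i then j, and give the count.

α = atan 0.65 = 33.02°;  2α = 66.05°
n_0 = (-0.9988, -0.0491)
n_1 = (-0.8400, -0.5425)
n_2 = (-0.6543, -0.7562)
n_3 = (-0.2108, -0.9775)
n_4 = (+0.7274, -0.6862)
n_5 = (+0.9160, +0.4012)
n_6 = (+0.0199, +0.9998)
  (0,1): δ = 149.96°  ·
  (0,2): δ = 133.68°  ·
  (0,3): δ = 104.98°  ·
  (0,4): δ = 46.15°  ✓
  (0,5): δ = 20.83°  ✓
  (0,6): δ = 86.04°  ·
  (1,2): δ = 163.72°  ·
  (1,3): δ = 135.02°  ·
  (1,4): δ = 76.19°  ·
  (1,5): δ = 9.21°  ✓
  (1,6): δ = 56.00°  ✓
  (2,3): δ = 151.30°  ·
  (2,4): δ = 92.47°  ·
  (2,5): δ = 25.48°  ✓
  (2,6): δ = 39.72°  ✓
  (3,4): δ = 121.17°  ·
  (3,5): δ = 54.18°  ✓
  (3,6): δ = 11.02°  ✓
  (4,5): δ = 113.02°  ·
  (4,6): δ = 47.81°  ✓
  (5,6): δ = 114.79°  ·
antipodal pairs: 9

count = 9; pairs: (0,4), (0,5), (1,5), (1,6), (2,5), (2,6), (3,5), (3,6), (4,6)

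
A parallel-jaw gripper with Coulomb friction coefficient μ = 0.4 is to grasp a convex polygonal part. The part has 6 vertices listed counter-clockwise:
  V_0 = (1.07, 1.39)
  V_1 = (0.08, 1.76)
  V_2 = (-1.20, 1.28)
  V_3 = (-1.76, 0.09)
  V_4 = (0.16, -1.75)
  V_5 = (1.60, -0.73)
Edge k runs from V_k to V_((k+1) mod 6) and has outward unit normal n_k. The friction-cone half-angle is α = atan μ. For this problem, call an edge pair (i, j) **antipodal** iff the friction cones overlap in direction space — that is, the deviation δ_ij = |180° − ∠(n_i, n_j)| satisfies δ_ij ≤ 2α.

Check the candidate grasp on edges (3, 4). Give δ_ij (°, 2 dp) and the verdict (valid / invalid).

δ = 100.91°, invalid

α = atan 0.4 = 21.80°;  2α = 43.60°
edge 3: e_3 = (+1.92, -1.84);  n_3 = (-0.6919, -0.7220)
edge 4: e_4 = (+1.44, +1.02);  n_4 = (+0.5780, -0.8160)
∠(n_3, n_4) = 79.09°
δ = |180° − 79.09°| = 100.91°
100.91° > 2α = 43.60°  →  invalid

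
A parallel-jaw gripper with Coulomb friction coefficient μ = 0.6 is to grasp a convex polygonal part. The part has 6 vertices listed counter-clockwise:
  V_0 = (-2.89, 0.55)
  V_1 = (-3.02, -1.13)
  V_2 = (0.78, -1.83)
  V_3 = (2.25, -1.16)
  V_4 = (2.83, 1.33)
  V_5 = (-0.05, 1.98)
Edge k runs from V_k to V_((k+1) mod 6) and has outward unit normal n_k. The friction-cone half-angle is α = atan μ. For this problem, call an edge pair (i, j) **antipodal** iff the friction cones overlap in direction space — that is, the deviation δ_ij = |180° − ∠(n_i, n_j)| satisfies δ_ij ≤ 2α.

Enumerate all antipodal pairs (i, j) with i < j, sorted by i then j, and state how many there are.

α = atan 0.6 = 30.96°;  2α = 61.93°
n_0 = (-0.9970, +0.0772)
n_1 = (-0.1812, -0.9835)
n_2 = (+0.4147, -0.9099)
n_3 = (+0.9739, -0.2269)
n_4 = (+0.2202, +0.9755)
n_5 = (-0.4497, +0.8932)
  (0,1): δ = 96.01°  ·
  (0,2): δ = 61.07°  ✓
  (0,3): δ = 8.69°  ✓
  (0,4): δ = 81.71°  ·
  (0,5): δ = 121.15°  ·
  (1,2): δ = 145.06°  ·
  (1,3): δ = 92.67°  ·
  (1,4): δ = 2.28°  ✓
  (1,5): δ = 37.16°  ✓
  (2,3): δ = 127.61°  ·
  (2,4): δ = 37.22°  ✓
  (2,5): δ = 2.22°  ✓
  (3,4): δ = 89.61°  ·
  (3,5): δ = 50.16°  ✓
  (4,5): δ = 140.56°  ·
antipodal pairs: 7

count = 7; pairs: (0,2), (0,3), (1,4), (1,5), (2,4), (2,5), (3,5)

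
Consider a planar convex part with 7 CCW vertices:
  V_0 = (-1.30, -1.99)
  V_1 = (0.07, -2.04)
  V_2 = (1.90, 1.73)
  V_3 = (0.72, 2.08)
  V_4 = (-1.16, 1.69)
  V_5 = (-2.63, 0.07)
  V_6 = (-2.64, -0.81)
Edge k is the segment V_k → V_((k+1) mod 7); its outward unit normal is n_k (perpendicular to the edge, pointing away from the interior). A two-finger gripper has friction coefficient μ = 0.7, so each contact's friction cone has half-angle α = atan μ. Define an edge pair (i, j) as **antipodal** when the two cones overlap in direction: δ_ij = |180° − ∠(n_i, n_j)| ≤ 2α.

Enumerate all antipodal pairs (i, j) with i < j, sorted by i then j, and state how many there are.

α = atan 0.7 = 34.99°;  2α = 69.98°
n_0 = (-0.0365, -0.9993)
n_1 = (+0.8996, -0.4367)
n_2 = (+0.2844, +0.9587)
n_3 = (-0.2031, +0.9792)
n_4 = (-0.7406, +0.6720)
n_5 = (-0.9999, +0.0114)
n_6 = (-0.6609, -0.7505)
  (0,1): δ = 113.80°  ·
  (0,2): δ = 14.43°  ✓
  (0,3): δ = 13.81°  ✓
  (0,4): δ = 49.87°  ✓
  (0,5): δ = 91.44°  ·
  (0,6): δ = 140.72°  ·
  (1,2): δ = 80.63°  ·
  (1,3): δ = 52.39°  ✓
  (1,4): δ = 16.33°  ✓
  (1,5): δ = 25.24°  ✓
  (1,6): δ = 74.53°  ·
  (2,3): δ = 151.76°  ·
  (2,4): δ = 115.70°  ·
  (2,5): δ = 74.13°  ·
  (2,6): δ = 24.85°  ✓
  (3,4): δ = 143.94°  ·
  (3,5): δ = 102.37°  ·
  (3,6): δ = 53.09°  ✓
  (4,5): δ = 138.43°  ·
  (4,6): δ = 89.15°  ·
  (5,6): δ = 130.72°  ·
antipodal pairs: 8

count = 8; pairs: (0,2), (0,3), (0,4), (1,3), (1,4), (1,5), (2,6), (3,6)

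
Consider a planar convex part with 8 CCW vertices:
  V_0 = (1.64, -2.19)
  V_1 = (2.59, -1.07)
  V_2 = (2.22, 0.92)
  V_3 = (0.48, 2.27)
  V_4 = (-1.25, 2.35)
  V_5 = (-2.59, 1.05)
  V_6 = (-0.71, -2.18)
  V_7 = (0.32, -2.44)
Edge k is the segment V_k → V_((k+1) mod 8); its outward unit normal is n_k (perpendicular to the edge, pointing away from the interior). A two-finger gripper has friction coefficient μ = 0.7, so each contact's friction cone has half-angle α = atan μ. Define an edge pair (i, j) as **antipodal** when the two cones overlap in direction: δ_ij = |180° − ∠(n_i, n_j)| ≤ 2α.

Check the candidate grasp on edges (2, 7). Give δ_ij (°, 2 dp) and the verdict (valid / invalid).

α = atan 0.7 = 34.99°;  2α = 69.98°
edge 2: e_2 = (-1.74, +1.35);  n_2 = (+0.6130, +0.7901)
edge 7: e_7 = (+1.32, +0.25);  n_7 = (+0.1861, -0.9825)
∠(n_2, n_7) = 131.47°
δ = |180° − 131.47°| = 48.53°
48.53° ≤ 2α = 69.98°  →  valid

δ = 48.53°, valid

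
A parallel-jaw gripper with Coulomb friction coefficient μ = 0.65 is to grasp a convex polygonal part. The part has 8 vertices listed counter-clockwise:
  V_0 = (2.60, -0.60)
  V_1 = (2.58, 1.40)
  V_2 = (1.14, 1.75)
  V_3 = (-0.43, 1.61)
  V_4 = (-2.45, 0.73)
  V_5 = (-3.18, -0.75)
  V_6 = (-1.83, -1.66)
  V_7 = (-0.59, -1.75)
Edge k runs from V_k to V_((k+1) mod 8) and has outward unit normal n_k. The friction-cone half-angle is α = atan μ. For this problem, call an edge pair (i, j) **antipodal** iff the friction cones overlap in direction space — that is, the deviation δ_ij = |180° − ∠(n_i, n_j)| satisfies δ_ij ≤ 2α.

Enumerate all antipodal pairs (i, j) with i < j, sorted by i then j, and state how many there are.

count = 12; pairs: (0,4), (0,5), (1,5), (1,6), (1,7), (2,5), (2,6), (2,7), (3,5), (3,6), (3,7), (4,7)

α = atan 0.65 = 33.02°;  2α = 66.05°
n_0 = (+1.0000, +0.0100)
n_1 = (+0.2362, +0.9717)
n_2 = (-0.0888, +0.9960)
n_3 = (-0.3994, +0.9168)
n_4 = (-0.8968, +0.4424)
n_5 = (-0.5589, -0.8292)
n_6 = (-0.0724, -0.9974)
n_7 = (+0.3391, -0.9407)
  (0,1): δ = 104.23°  ·
  (0,2): δ = 85.48°  ·
  (0,3): δ = 67.03°  ·
  (0,4): δ = 26.83°  ✓
  (0,5): δ = 55.44°  ✓
  (0,6): δ = 85.28°  ·
  (0,7): δ = 109.25°  ·
  (1,2): δ = 161.24°  ·
  (1,3): δ = 142.80°  ·
  (1,4): δ = 102.59°  ·
  (1,5): δ = 20.32°  ✓
  (1,6): δ = 9.51°  ✓
  (1,7): δ = 33.49°  ✓
  (2,3): δ = 161.56°  ·
  (2,4): δ = 121.35°  ·
  (2,5): δ = 39.08°  ✓
  (2,6): δ = 9.25°  ✓
  (2,7): δ = 14.73°  ✓
  (3,4): δ = 139.79°  ·
  (3,5): δ = 57.52°  ✓
  (3,6): δ = 27.69°  ✓
  (3,7): δ = 3.72°  ✓
  (4,5): δ = 97.73°  ·
  (4,6): δ = 67.90°  ·
  (4,7): δ = 43.92°  ✓
  (5,6): δ = 150.17°  ·
  (5,7): δ = 126.19°  ·
  (6,7): δ = 156.02°  ·
antipodal pairs: 12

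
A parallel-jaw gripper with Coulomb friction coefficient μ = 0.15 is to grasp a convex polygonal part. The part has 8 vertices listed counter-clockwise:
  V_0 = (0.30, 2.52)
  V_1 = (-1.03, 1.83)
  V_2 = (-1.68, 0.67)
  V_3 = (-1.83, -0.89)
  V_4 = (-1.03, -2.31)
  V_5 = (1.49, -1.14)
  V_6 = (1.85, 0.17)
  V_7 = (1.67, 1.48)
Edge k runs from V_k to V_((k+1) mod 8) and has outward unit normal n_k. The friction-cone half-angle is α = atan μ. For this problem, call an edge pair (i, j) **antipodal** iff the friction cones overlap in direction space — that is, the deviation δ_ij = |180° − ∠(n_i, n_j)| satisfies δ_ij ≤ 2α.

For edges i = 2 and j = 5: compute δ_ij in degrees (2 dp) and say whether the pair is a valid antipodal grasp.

α = atan 0.15 = 8.53°;  2α = 17.06°
edge 2: e_2 = (-0.15, -1.56);  n_2 = (-0.9954, +0.0957)
edge 5: e_5 = (+0.36, +1.31);  n_5 = (+0.9643, -0.2650)
∠(n_2, n_5) = 170.13°
δ = |180° − 170.13°| = 9.87°
9.87° ≤ 2α = 17.06°  →  valid

δ = 9.87°, valid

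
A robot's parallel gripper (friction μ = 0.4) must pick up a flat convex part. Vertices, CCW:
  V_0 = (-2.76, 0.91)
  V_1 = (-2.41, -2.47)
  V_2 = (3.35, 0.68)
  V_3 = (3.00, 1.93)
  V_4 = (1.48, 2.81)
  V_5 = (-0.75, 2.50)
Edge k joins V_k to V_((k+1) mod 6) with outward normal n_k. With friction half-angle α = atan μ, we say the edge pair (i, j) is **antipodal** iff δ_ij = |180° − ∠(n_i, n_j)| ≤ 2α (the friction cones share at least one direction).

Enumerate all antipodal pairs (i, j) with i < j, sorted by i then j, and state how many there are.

count = 3; pairs: (0,2), (1,4), (1,5)

α = atan 0.4 = 21.80°;  2α = 43.60°
n_0 = (-0.9947, -0.1030)
n_1 = (+0.4798, -0.8774)
n_2 = (+0.9630, +0.2696)
n_3 = (+0.5010, +0.8654)
n_4 = (-0.1377, +0.9905)
n_5 = (-0.6204, +0.7843)
  (0,1): δ = 67.24°  ·
  (0,2): δ = 9.73°  ✓
  (0,3): δ = 54.02°  ·
  (0,4): δ = 92.00°  ·
  (0,5): δ = 122.43°  ·
  (1,2): δ = 103.03°  ·
  (1,3): δ = 58.74°  ·
  (1,4): δ = 20.76°  ✓
  (1,5): δ = 9.67°  ✓
  (2,3): δ = 135.71°  ·
  (2,4): δ = 97.73°  ·
  (2,5): δ = 67.30°  ·
  (3,4): δ = 142.02°  ·
  (3,5): δ = 111.59°  ·
  (4,5): δ = 149.57°  ·
antipodal pairs: 3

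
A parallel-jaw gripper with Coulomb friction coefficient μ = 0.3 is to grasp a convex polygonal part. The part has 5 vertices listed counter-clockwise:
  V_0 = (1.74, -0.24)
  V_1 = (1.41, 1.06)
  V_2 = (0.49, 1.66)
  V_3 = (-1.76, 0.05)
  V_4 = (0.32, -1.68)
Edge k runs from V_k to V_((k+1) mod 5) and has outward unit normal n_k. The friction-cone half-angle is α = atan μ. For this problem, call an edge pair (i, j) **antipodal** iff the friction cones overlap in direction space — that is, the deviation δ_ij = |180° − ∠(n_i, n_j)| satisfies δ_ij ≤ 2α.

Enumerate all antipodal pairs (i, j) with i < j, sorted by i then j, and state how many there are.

count = 2; pairs: (1,3), (2,4)

α = atan 0.3 = 16.70°;  2α = 33.40°
n_0 = (+0.9693, +0.2460)
n_1 = (+0.5463, +0.8376)
n_2 = (-0.5819, +0.8132)
n_3 = (-0.6395, -0.7688)
n_4 = (+0.7120, -0.7021)
  (0,1): δ = 137.35°  ·
  (0,2): δ = 68.66°  ·
  (0,3): δ = 36.01°  ·
  (0,4): δ = 121.16°  ·
  (1,2): δ = 111.30°  ·
  (1,3): δ = 6.64°  ✓
  (1,4): δ = 78.51°  ·
  (2,3): δ = 75.34°  ·
  (2,4): δ = 9.81°  ✓
  (3,4): δ = 94.85°  ·
antipodal pairs: 2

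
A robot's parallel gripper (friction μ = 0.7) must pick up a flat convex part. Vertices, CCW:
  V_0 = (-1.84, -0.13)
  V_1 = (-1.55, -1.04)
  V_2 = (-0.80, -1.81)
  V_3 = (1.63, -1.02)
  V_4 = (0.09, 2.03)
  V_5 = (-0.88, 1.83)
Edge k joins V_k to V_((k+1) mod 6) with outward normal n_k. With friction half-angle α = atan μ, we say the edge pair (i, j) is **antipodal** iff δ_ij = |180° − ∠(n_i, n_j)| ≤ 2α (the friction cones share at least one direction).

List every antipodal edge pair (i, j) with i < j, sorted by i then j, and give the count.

α = atan 0.7 = 34.99°;  2α = 69.98°
n_0 = (-0.9528, -0.3036)
n_1 = (-0.7163, -0.6977)
n_2 = (+0.3092, -0.9510)
n_3 = (+0.8927, +0.4507)
n_4 = (-0.2019, +0.9794)
n_5 = (-0.8981, +0.4399)
  (0,1): δ = 153.43°  ·
  (0,2): δ = 89.67°  ·
  (0,3): δ = 9.11°  ✓
  (0,4): δ = 83.97°  ·
  (0,5): δ = 136.23°  ·
  (1,2): δ = 116.24°  ·
  (1,3): δ = 17.46°  ✓
  (1,4): δ = 57.40°  ✓
  (1,5): δ = 109.66°  ·
  (2,3): δ = 81.22°  ·
  (2,4): δ = 6.36°  ✓
  (2,5): δ = 45.90°  ✓
  (3,4): δ = 105.14°  ·
  (3,5): δ = 52.89°  ✓
  (4,5): δ = 127.75°  ·
antipodal pairs: 6

count = 6; pairs: (0,3), (1,3), (1,4), (2,4), (2,5), (3,5)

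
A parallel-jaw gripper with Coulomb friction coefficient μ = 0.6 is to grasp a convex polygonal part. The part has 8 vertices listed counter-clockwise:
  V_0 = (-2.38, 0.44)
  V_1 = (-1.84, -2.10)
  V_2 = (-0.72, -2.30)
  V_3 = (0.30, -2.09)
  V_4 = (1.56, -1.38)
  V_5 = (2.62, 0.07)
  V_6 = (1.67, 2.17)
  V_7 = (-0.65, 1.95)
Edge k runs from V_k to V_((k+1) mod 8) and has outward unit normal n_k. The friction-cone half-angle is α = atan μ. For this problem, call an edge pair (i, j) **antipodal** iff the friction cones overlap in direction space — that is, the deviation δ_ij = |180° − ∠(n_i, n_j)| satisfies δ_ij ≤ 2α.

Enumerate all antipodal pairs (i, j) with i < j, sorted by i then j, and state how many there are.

α = atan 0.6 = 30.96°;  2α = 61.93°
n_0 = (-0.9781, -0.2080)
n_1 = (-0.1758, -0.9844)
n_2 = (+0.2017, -0.9795)
n_3 = (+0.4909, -0.8712)
n_4 = (+0.8073, -0.5902)
n_5 = (+0.9111, +0.4122)
n_6 = (-0.0944, +0.9955)
n_7 = (-0.6576, +0.7534)
  (0,1): δ = 112.13°  ·
  (0,2): δ = 90.37°  ·
  (0,3): δ = 72.60°  ·
  (0,4): δ = 48.17°  ✓
  (0,5): δ = 12.34°  ✓
  (0,6): δ = 83.41°  ·
  (0,7): δ = 119.11°  ·
  (1,2): δ = 158.24°  ·
  (1,3): δ = 140.47°  ·
  (1,4): δ = 116.04°  ·
  (1,5): δ = 55.53°  ✓
  (1,6): δ = 15.54°  ✓
  (1,7): δ = 51.24°  ✓
  (2,3): δ = 162.23°  ·
  (2,4): δ = 137.80°  ·
  (2,5): δ = 77.29°  ·
  (2,6): δ = 6.22°  ✓
  (2,7): δ = 29.48°  ✓
  (3,4): δ = 155.57°  ·
  (3,5): δ = 95.06°  ·
  (3,6): δ = 23.98°  ✓
  (3,7): δ = 11.71°  ✓
  (4,5): δ = 119.49°  ·
  (4,6): δ = 48.41°  ✓
  (4,7): δ = 12.72°  ✓
  (5,6): δ = 108.92°  ·
  (5,7): δ = 73.23°  ·
  (6,7): δ = 144.30°  ·
antipodal pairs: 11

count = 11; pairs: (0,4), (0,5), (1,5), (1,6), (1,7), (2,6), (2,7), (3,6), (3,7), (4,6), (4,7)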